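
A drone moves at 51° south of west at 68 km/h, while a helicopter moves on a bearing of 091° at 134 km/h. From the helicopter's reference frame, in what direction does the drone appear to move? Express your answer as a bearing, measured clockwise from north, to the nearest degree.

Taking east as x and north as y: drone velocity = (-42.794, -52.846) km/h; helicopter velocity = (133.980, -2.339) km/h.
Velocity of drone relative to helicopter = (-42.794, -52.846) − (133.980, -2.339) = (-176.773, -50.507) km/h.
Bearing = atan2(-176.77, -50.51) = 254.05° clockwise from north.

254°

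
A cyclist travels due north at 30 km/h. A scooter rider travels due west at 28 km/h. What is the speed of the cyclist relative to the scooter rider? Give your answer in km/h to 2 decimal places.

Taking east as x and north as y: cyclist velocity = (0.000, 30.000) km/h; scooter rider velocity = (-28.000, 0.000) km/h.
Velocity of cyclist relative to scooter rider = (0.000, 30.000) − (-28.000, 0.000) = (28.000, 30.000) km/h.
Magnitude = |(28.000, 30.000)| = 41.037 km/h.

41.04 km/h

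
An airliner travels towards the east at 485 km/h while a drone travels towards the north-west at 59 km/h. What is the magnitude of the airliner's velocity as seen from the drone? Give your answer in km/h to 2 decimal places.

528.37 km/h

Taking east as x and north as y: airliner velocity = (485.000, 0.000) km/h; drone velocity = (-41.719, 41.719) km/h.
Velocity of airliner relative to drone = (485.000, 0.000) − (-41.719, 41.719) = (526.719, -41.719) km/h.
Magnitude = |(526.719, -41.719)| = 528.369 km/h.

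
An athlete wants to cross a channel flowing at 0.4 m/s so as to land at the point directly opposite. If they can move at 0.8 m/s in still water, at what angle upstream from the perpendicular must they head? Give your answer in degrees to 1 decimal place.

To cancel the current, the upstream component of the athlete's velocity must equal the flow: 0.8 sin θ = 0.4.
sin θ = 0.4 / 0.8 = 0.5000.
θ = arcsin(0.5000) = 30.000°.

30.0°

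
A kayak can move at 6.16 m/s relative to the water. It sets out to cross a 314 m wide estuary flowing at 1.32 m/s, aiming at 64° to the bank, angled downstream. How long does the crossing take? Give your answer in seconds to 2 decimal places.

56.71 s

The component of the kayak's velocity perpendicular to the bank is 6.16 × sin 64° = 5.537 m/s.
The flow acts along the bank and has no component across it.
Time = 314 / 5.537 = 56.714 s.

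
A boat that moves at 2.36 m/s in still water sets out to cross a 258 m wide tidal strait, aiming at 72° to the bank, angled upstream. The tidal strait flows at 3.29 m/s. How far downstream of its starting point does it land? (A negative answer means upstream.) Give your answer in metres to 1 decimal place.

Perpendicular speed = 2.244 m/s; crossing time = 258 / 2.244 = 114.948 s.
Net downstream speed = 2.561 m/s.
Drift = 2.561 × 114.948 = 294.350 m (downstream).

294.3 m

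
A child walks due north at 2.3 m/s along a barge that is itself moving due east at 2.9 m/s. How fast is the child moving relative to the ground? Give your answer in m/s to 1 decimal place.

3.7 m/s

Taking east as x and north as y: barge velocity = (2.900, 0.000) m/s; child velocity relative to barge = (0.000, 2.300) m/s.
Velocity relative to ground = (2.900, 0.000) + (0.000, 2.300) = (2.900, 2.300) m/s.
Speed = |(2.900, 2.300)| = 3.701 m/s.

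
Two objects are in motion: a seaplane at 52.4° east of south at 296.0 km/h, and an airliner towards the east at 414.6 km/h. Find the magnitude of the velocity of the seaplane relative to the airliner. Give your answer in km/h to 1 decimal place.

255.0 km/h

Taking east as x and north as y: seaplane velocity = (234.518, -180.603) km/h; airliner velocity = (414.600, 0.000) km/h.
Velocity of seaplane relative to airliner = (234.518, -180.603) − (414.600, 0.000) = (-180.082, -180.603) km/h.
Magnitude = |(-180.082, -180.603)| = 255.043 km/h.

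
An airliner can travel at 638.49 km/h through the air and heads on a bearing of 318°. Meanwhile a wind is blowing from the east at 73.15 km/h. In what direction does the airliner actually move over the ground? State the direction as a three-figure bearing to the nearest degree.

313°

Taking east as x and north as y: velocity relative to the air = (-427.233, 474.491) km/h; the air relative to ground = (-73.150, 0.000) km/h.
Velocity relative to ground = (-427.233, 474.491) + (-73.150, 0.000) = (-500.383, 474.491) km/h.
Bearing = atan2(-500.38, 474.49) = 313.48° clockwise from north.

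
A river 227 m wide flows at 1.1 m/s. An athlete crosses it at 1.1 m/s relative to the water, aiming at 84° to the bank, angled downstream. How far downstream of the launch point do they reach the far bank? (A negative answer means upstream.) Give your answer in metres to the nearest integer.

252 m

Perpendicular speed = 1.094 m/s; crossing time = 227 / 1.094 = 207.500 s.
Net downstream speed = 1.215 m/s.
Drift = 1.215 × 207.500 = 252.109 m (downstream).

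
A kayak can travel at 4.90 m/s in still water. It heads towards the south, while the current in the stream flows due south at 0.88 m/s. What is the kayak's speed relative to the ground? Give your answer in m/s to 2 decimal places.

5.78 m/s

Taking east as x and north as y: velocity relative to the water = (0.000, -4.900) m/s; the water relative to ground = (0.000, -0.880) m/s.
Velocity relative to ground = (0.000, -4.900) + (0.000, -0.880) = (0.000, -5.780) m/s.
Speed = |(0.000, -5.780)| = 5.780 m/s.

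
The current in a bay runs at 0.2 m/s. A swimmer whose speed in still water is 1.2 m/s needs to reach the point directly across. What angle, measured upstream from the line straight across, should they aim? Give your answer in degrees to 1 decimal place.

9.6°

To cancel the current, the upstream component of the swimmer's velocity must equal the flow: 1.2 sin θ = 0.2.
sin θ = 0.2 / 1.2 = 0.1667.
θ = arcsin(0.1667) = 9.594°.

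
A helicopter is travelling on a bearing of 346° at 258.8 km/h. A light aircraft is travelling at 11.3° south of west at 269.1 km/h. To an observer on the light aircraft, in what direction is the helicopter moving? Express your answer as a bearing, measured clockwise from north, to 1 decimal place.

Taking east as x and north as y: helicopter velocity = (-62.609, 251.113) km/h; light aircraft velocity = (-263.883, -52.729) km/h.
Velocity of helicopter relative to light aircraft = (-62.609, 251.113) − (-263.883, -52.729) = (201.274, 303.842) km/h.
Bearing = atan2(201.27, 303.84) = 33.52° clockwise from north.

033.5°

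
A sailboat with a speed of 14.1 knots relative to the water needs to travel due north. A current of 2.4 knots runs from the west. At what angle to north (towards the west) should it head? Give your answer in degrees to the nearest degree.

10°

The current pushes perpendicular to the desired track; the heading must have a component into the current equal to 2.4 knots: 14.1 sin θ = 2.4.
sin θ = 0.1702, so θ = 9.800°.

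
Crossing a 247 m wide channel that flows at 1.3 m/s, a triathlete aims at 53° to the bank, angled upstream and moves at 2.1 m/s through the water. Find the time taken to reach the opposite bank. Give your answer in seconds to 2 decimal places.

The component of the triathlete's velocity perpendicular to the bank is 2.1 × sin 53° = 1.677 m/s.
The current is parallel to the bank, so it does not affect the crossing time.
Time = 247 / 1.677 = 147.275 s.

147.28 s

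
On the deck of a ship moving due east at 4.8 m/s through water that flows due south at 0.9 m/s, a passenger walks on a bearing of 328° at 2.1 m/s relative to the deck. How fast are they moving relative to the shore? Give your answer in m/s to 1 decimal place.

3.8 m/s

In east/north components (m/s): passenger relative to ship = (-1.113, 1.781); ship relative to water = (4.800, 0.000); water relative to ground = (0.000, -0.900).
Sum = (3.687, 0.881) m/s.
Speed = |(3.687, 0.881)| = 3.791 m/s.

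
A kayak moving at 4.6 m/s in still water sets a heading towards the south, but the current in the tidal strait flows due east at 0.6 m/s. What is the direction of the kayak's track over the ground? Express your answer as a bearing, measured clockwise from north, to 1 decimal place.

172.6°

Taking east as x and north as y: velocity relative to the water = (0.000, -4.600) m/s; the water relative to ground = (0.600, 0.000) m/s.
Velocity relative to ground = (0.000, -4.600) + (0.600, 0.000) = (0.600, -4.600) m/s.
Bearing = atan2(0.60, -4.60) = 172.57° clockwise from north.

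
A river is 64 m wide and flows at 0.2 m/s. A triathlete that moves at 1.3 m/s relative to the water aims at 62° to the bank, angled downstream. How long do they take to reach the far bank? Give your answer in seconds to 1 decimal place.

55.8 s

The component of the triathlete's velocity perpendicular to the bank is 1.3 × sin 62° = 1.148 m/s.
Only the cross-stream component determines the crossing time; the current contributes nothing perpendicular to the bank.
Time = 64 / 1.148 = 55.757 s.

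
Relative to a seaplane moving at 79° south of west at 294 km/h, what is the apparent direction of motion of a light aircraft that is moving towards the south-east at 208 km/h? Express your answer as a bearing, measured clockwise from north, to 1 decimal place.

055.1°

Taking east as x and north as y: light aircraft velocity = (147.078, -147.078) km/h; seaplane velocity = (-56.098, -288.598) km/h.
Velocity of light aircraft relative to seaplane = (147.078, -147.078) − (-56.098, -288.598) = (203.176, 141.520) km/h.
Bearing = atan2(203.18, 141.52) = 55.14° clockwise from north.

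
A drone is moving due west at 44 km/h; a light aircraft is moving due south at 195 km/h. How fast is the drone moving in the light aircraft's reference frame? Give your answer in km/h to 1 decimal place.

Taking east as x and north as y: drone velocity = (-44.000, 0.000) km/h; light aircraft velocity = (0.000, -195.000) km/h.
Velocity of drone relative to light aircraft = (-44.000, 0.000) − (0.000, -195.000) = (-44.000, 195.000) km/h.
Magnitude = |(-44.000, 195.000)| = 199.902 km/h.

199.9 km/h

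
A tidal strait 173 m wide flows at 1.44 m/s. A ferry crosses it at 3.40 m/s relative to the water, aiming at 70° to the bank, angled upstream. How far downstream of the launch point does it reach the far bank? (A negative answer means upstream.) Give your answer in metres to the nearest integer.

15 m

Perpendicular speed = 3.195 m/s; crossing time = 173 / 3.195 = 54.148 s.
Net downstream speed = 0.277 m/s.
Drift = 0.277 × 54.148 = 15.006 m (downstream).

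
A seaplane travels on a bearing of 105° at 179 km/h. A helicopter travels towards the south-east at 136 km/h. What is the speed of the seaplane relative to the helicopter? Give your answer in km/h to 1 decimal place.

91.5 km/h

Taking east as x and north as y: seaplane velocity = (172.901, -46.329) km/h; helicopter velocity = (96.167, -96.167) km/h.
Velocity of seaplane relative to helicopter = (172.901, -46.329) − (96.167, -96.167) = (76.734, 49.838) km/h.
Magnitude = |(76.734, 49.838)| = 91.498 km/h.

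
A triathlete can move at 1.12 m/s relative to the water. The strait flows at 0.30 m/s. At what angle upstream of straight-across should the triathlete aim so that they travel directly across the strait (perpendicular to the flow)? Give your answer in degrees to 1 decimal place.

15.5°

To cancel the current, the upstream component of the triathlete's velocity must equal the flow: 1.12 sin θ = 0.30.
sin θ = 0.30 / 1.12 = 0.2679.
θ = arcsin(0.2679) = 15.537°.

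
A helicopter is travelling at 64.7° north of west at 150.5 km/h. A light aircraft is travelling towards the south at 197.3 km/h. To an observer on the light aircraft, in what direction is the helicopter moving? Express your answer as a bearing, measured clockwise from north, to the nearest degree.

Taking east as x and north as y: helicopter velocity = (-64.317, 136.064) km/h; light aircraft velocity = (0.000, -197.300) km/h.
Velocity of helicopter relative to light aircraft = (-64.317, 136.064) − (0.000, -197.300) = (-64.317, 333.364) km/h.
Bearing = atan2(-64.32, 333.36) = 349.08° clockwise from north.

349°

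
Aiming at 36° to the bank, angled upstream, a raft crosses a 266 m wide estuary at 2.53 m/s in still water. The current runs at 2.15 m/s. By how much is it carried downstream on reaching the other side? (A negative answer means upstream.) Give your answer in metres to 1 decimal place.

18.5 m

Perpendicular speed = 1.487 m/s; crossing time = 266 / 1.487 = 178.872 s.
Net downstream speed = 0.103 m/s.
Drift = 0.103 × 178.872 = 18.457 m (downstream).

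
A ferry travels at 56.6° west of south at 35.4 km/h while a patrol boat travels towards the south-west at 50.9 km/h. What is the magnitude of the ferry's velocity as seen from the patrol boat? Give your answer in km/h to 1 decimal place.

17.7 km/h

Taking east as x and north as y: ferry velocity = (-29.554, -19.487) km/h; patrol boat velocity = (-35.992, -35.992) km/h.
Velocity of ferry relative to patrol boat = (-29.554, -19.487) − (-35.992, -35.992) = (6.438, 16.505) km/h.
Magnitude = |(6.438, 16.505)| = 17.716 km/h.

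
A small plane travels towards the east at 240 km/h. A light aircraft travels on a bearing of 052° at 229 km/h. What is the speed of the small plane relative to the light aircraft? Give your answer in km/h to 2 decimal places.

Taking east as x and north as y: small plane velocity = (240.000, 0.000) km/h; light aircraft velocity = (180.454, 140.986) km/h.
Velocity of small plane relative to light aircraft = (240.000, 0.000) − (180.454, 140.986) = (59.546, -140.986) km/h.
Magnitude = |(59.546, -140.986)| = 153.045 km/h.

153.05 km/h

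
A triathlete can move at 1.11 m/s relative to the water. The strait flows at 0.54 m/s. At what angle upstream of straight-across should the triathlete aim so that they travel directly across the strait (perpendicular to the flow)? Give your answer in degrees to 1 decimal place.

To cancel the current, the upstream component of the triathlete's velocity must equal the flow: 1.11 sin θ = 0.54.
sin θ = 0.54 / 1.11 = 0.4865.
θ = arcsin(0.4865) = 29.110°.

29.1°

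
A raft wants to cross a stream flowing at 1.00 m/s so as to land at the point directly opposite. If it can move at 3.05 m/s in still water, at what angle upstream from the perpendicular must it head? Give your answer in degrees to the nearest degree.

To cancel the current, the upstream component of the raft's velocity must equal the flow: 3.05 sin θ = 1.00.
sin θ = 1.00 / 3.05 = 0.3279.
θ = arcsin(0.3279) = 19.139°.

19°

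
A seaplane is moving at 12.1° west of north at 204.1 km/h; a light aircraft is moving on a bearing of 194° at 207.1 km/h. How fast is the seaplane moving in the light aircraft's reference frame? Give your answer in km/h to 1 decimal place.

Taking east as x and north as y: seaplane velocity = (-42.783, 199.566) km/h; light aircraft velocity = (-50.102, -200.948) km/h.
Velocity of seaplane relative to light aircraft = (-42.783, 199.566) − (-50.102, -200.948) = (7.319, 400.514) km/h.
Magnitude = |(7.319, 400.514)| = 400.581 km/h.

400.6 km/h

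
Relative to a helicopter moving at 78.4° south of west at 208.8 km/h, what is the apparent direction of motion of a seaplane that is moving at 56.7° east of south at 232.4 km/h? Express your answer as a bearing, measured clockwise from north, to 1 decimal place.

Taking east as x and north as y: seaplane velocity = (194.242, -127.593) km/h; helicopter velocity = (-41.985, -204.535) km/h.
Velocity of seaplane relative to helicopter = (194.242, -127.593) − (-41.985, -204.535) = (236.227, 76.942) km/h.
Bearing = atan2(236.23, 76.94) = 71.96° clockwise from north.

072.0°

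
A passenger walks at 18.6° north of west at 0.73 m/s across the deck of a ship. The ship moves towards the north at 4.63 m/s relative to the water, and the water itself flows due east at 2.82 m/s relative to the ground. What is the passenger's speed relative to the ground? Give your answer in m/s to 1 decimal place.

In east/north components (m/s): passenger relative to ship = (-0.692, 0.233); ship relative to water = (0.000, 4.630); water relative to ground = (2.820, 0.000).
Sum = (2.128, 4.863) m/s.
Speed = |(2.128, 4.863)| = 5.308 m/s.

5.3 m/s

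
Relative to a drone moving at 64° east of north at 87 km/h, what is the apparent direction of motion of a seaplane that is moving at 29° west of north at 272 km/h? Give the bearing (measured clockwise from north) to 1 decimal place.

313.6°

Taking east as x and north as y: seaplane velocity = (-131.868, 237.897) km/h; drone velocity = (78.195, 38.138) km/h.
Velocity of seaplane relative to drone = (-131.868, 237.897) − (78.195, 38.138) = (-210.063, 199.758) km/h.
Bearing = atan2(-210.06, 199.76) = 313.56° clockwise from north.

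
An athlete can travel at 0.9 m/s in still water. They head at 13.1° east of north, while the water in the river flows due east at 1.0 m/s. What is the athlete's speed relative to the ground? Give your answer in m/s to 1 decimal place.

Taking east as x and north as y: velocity relative to the water = (0.204, 0.877) m/s; the water relative to ground = (1.000, 0.000) m/s.
Velocity relative to ground = (0.204, 0.877) + (1.000, 0.000) = (1.204, 0.877) m/s.
Speed = |(1.204, 0.877)| = 1.489 m/s.

1.5 m/s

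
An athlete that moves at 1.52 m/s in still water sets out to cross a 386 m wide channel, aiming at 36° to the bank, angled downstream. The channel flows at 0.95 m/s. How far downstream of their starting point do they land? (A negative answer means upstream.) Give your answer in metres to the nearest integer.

Perpendicular speed = 0.893 m/s; crossing time = 386 / 0.893 = 432.041 s.
Net downstream speed = 2.180 m/s.
Drift = 2.180 × 432.041 = 941.722 m (downstream).

942 m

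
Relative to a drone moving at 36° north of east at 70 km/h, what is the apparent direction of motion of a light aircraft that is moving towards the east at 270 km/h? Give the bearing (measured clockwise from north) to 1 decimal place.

Taking east as x and north as y: light aircraft velocity = (270.000, 0.000) km/h; drone velocity = (56.631, 41.145) km/h.
Velocity of light aircraft relative to drone = (270.000, 0.000) − (56.631, 41.145) = (213.369, -41.145) km/h.
Bearing = atan2(213.37, -41.14) = 100.91° clockwise from north.

100.9°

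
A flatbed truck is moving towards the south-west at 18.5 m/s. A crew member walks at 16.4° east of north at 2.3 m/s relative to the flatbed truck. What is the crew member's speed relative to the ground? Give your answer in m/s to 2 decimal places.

Taking east as x and north as y: flatbed truck velocity = (-13.081, -13.081) m/s; crew member velocity relative to flatbed truck = (0.649, 2.206) m/s.
Velocity relative to ground = (-13.081, -13.081) + (0.649, 2.206) = (-12.432, -10.875) m/s.
Speed = |(-12.432, -10.875)| = 16.517 m/s.

16.52 m/s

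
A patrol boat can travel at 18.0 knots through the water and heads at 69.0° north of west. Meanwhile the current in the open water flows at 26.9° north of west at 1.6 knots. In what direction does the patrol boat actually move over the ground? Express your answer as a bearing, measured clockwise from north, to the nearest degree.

336°

Taking east as x and north as y: velocity relative to the water = (-6.451, 16.804) knots; the water relative to ground = (-1.427, 0.724) knots.
Velocity relative to ground = (-6.451, 16.804) + (-1.427, 0.724) = (-7.877, 17.528) knots.
Bearing = atan2(-7.88, 17.53) = 335.80° clockwise from north.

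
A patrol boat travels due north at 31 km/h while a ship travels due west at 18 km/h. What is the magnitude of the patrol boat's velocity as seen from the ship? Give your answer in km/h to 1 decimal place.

35.8 km/h

Taking east as x and north as y: patrol boat velocity = (0.000, 31.000) km/h; ship velocity = (-18.000, 0.000) km/h.
Velocity of patrol boat relative to ship = (0.000, 31.000) − (-18.000, 0.000) = (18.000, 31.000) km/h.
Magnitude = |(18.000, 31.000)| = 35.847 km/h.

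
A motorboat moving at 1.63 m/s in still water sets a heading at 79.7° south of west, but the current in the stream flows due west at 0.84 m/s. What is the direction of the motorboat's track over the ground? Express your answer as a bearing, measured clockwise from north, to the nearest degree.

215°

Taking east as x and north as y: velocity relative to the water = (-0.291, -1.604) m/s; the water relative to ground = (-0.840, 0.000) m/s.
Velocity relative to ground = (-0.291, -1.604) + (-0.840, 0.000) = (-1.131, -1.604) m/s.
Bearing = atan2(-1.13, -1.60) = 215.20° clockwise from north.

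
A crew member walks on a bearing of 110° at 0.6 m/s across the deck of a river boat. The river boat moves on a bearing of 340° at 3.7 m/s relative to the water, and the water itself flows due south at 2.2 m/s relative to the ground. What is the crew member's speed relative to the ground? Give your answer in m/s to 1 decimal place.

1.3 m/s

In east/north components (m/s): crew member relative to river boat = (0.564, -0.205); river boat relative to water = (-1.265, 3.477); water relative to ground = (0.000, -2.200).
Sum = (-0.702, 1.072) m/s.
Speed = |(-0.702, 1.072)| = 1.281 m/s.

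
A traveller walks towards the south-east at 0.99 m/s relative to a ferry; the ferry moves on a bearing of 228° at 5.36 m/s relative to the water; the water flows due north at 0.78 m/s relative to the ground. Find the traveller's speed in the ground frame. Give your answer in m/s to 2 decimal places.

4.80 m/s

In east/north components (m/s): traveller relative to ferry = (0.700, -0.700); ferry relative to water = (-3.983, -3.587); water relative to ground = (0.000, 0.780).
Sum = (-3.283, -3.507) m/s.
Speed = |(-3.283, -3.507)| = 4.804 m/s.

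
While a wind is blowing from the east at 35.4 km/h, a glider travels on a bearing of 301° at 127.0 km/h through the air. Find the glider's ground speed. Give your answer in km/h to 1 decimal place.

158.4 km/h

Taking east as x and north as y: velocity relative to the air = (-108.860, 65.410) km/h; the air relative to ground = (-35.400, 0.000) km/h.
Velocity relative to ground = (-108.860, 65.410) + (-35.400, 0.000) = (-144.260, 65.410) km/h.
Speed = |(-144.260, 65.410)| = 158.397 km/h.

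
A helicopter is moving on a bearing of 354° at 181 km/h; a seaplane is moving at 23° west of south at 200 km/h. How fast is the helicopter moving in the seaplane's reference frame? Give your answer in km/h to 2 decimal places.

368.89 km/h

Taking east as x and north as y: helicopter velocity = (-18.920, 180.008) km/h; seaplane velocity = (-78.146, -184.101) km/h.
Velocity of helicopter relative to seaplane = (-18.920, 180.008) − (-78.146, -184.101) = (59.227, 364.109) km/h.
Magnitude = |(59.227, 364.109)| = 368.895 km/h.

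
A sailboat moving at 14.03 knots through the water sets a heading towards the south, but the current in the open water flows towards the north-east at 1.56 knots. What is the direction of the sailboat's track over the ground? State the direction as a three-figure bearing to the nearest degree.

Taking east as x and north as y: velocity relative to the water = (0.000, -14.030) knots; the water relative to ground = (1.103, 1.103) knots.
Velocity relative to ground = (0.000, -14.030) + (1.103, 1.103) = (1.103, -12.927) knots.
Bearing = atan2(1.10, -12.93) = 175.12° clockwise from north.

175°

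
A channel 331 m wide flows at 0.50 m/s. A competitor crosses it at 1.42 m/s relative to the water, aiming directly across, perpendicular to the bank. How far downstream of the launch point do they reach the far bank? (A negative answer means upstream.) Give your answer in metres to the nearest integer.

Perpendicular speed = 1.420 m/s; crossing time = 331 / 1.420 = 233.099 s.
Net downstream speed = 0.500 m/s.
Drift = 0.500 × 233.099 = 116.549 m (downstream).

117 m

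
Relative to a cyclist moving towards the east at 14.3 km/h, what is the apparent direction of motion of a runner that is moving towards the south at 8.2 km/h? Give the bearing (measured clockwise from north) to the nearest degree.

Taking east as x and north as y: runner velocity = (0.000, -8.200) km/h; cyclist velocity = (14.300, 0.000) km/h.
Velocity of runner relative to cyclist = (0.000, -8.200) − (14.300, 0.000) = (-14.300, -8.200) km/h.
Bearing = atan2(-14.30, -8.20) = 240.17° clockwise from north.

240°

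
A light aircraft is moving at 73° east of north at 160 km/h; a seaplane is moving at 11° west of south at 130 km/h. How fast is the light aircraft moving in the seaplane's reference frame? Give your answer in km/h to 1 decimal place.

Taking east as x and north as y: light aircraft velocity = (153.009, 46.779) km/h; seaplane velocity = (-24.805, -127.612) km/h.
Velocity of light aircraft relative to seaplane = (153.009, 46.779) − (-24.805, -127.612) = (177.814, 174.391) km/h.
Magnitude = |(177.814, 174.391)| = 249.058 km/h.

249.1 km/h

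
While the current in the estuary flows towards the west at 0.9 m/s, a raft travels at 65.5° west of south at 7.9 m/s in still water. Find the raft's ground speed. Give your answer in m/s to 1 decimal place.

Taking east as x and north as y: velocity relative to the water = (-7.189, -3.276) m/s; the water relative to ground = (-0.900, 0.000) m/s.
Velocity relative to ground = (-7.189, -3.276) + (-0.900, 0.000) = (-8.089, -3.276) m/s.
Speed = |(-8.089, -3.276)| = 8.727 m/s.

8.7 m/s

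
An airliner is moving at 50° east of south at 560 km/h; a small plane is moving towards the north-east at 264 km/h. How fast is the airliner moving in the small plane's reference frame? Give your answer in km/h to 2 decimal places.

Taking east as x and north as y: airliner velocity = (428.985, -359.961) km/h; small plane velocity = (186.676, 186.676) km/h.
Velocity of airliner relative to small plane = (428.985, -359.961) − (186.676, 186.676) = (242.309, -546.637) km/h.
Magnitude = |(242.309, -546.637)| = 597.935 km/h.

597.93 km/h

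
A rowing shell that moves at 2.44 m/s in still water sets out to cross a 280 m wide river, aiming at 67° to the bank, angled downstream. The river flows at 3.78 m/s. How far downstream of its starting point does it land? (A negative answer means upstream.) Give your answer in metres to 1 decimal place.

590.1 m

Perpendicular speed = 2.246 m/s; crossing time = 280 / 2.246 = 124.664 s.
Net downstream speed = 4.733 m/s.
Drift = 4.733 × 124.664 = 590.084 m (downstream).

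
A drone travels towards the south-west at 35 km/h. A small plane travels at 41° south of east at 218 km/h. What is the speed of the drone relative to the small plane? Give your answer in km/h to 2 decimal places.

Taking east as x and north as y: drone velocity = (-24.749, -24.749) km/h; small plane velocity = (164.527, -143.021) km/h.
Velocity of drone relative to small plane = (-24.749, -24.749) − (164.527, -143.021) = (-189.275, 118.272) km/h.
Magnitude = |(-189.275, 118.272)| = 223.189 km/h.

223.19 km/h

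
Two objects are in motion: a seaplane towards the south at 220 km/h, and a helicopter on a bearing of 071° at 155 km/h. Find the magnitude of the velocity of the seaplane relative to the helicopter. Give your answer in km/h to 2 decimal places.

Taking east as x and north as y: seaplane velocity = (0.000, -220.000) km/h; helicopter velocity = (146.555, 50.463) km/h.
Velocity of seaplane relative to helicopter = (0.000, -220.000) − (146.555, 50.463) = (-146.555, -270.463) km/h.
Magnitude = |(-146.555, -270.463)| = 307.618 km/h.

307.62 km/h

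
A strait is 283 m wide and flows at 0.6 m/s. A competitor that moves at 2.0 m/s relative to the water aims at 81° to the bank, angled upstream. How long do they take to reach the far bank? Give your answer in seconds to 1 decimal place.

The component of the competitor's velocity perpendicular to the bank is 2.0 × sin 81° = 1.975 m/s.
The current is parallel to the bank, so it does not affect the crossing time.
Time = 283 / 1.975 = 143.264 s.

143.3 s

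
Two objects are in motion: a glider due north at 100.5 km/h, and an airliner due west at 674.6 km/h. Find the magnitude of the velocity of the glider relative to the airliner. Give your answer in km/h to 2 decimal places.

Taking east as x and north as y: glider velocity = (0.000, 100.500) km/h; airliner velocity = (-674.600, 0.000) km/h.
Velocity of glider relative to airliner = (0.000, 100.500) − (-674.600, 0.000) = (674.600, 100.500) km/h.
Magnitude = |(674.600, 100.500)| = 682.045 km/h.

682.05 km/h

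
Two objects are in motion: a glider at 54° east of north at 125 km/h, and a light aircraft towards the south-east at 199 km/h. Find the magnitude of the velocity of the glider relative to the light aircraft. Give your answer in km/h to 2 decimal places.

217.82 km/h

Taking east as x and north as y: glider velocity = (101.127, 73.473) km/h; light aircraft velocity = (140.714, -140.714) km/h.
Velocity of glider relative to light aircraft = (101.127, 73.473) − (140.714, -140.714) = (-39.587, 214.187) km/h.
Magnitude = |(-39.587, 214.187)| = 217.815 km/h.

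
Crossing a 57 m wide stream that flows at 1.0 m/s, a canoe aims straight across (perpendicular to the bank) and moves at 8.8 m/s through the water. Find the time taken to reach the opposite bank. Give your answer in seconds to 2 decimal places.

The component of the canoe's velocity perpendicular to the bank is 8.8 m/s.
Only the cross-stream component determines the crossing time; the current contributes nothing perpendicular to the bank.
Time = 57 / 8.800 = 6.477 s.

6.48 s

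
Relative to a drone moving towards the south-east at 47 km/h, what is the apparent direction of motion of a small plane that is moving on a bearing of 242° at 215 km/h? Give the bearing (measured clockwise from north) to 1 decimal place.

253.1°

Taking east as x and north as y: small plane velocity = (-189.834, -100.936) km/h; drone velocity = (33.234, -33.234) km/h.
Velocity of small plane relative to drone = (-189.834, -100.936) − (33.234, -33.234) = (-223.068, -67.702) km/h.
Bearing = atan2(-223.07, -67.70) = 253.12° clockwise from north.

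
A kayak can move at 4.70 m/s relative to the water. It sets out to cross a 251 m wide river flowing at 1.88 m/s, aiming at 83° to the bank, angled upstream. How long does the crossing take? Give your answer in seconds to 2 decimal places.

53.81 s

The component of the kayak's velocity perpendicular to the bank is 4.70 × sin 83° = 4.665 m/s.
The flow acts along the bank and has no component across it.
Time = 251 / 4.665 = 53.805 s.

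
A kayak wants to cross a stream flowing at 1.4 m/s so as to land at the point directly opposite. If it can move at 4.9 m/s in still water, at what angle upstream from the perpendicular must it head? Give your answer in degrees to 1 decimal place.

To cancel the current, the upstream component of the kayak's velocity must equal the flow: 4.9 sin θ = 1.4.
sin θ = 1.4 / 4.9 = 0.2857.
θ = arcsin(0.2857) = 16.602°.

16.6°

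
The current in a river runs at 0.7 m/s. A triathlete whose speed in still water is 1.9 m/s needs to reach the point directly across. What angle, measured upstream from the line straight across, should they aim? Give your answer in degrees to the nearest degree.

To cancel the current, the upstream component of the triathlete's velocity must equal the flow: 1.9 sin θ = 0.7.
sin θ = 0.7 / 1.9 = 0.3684.
θ = arcsin(0.3684) = 21.618°.

22°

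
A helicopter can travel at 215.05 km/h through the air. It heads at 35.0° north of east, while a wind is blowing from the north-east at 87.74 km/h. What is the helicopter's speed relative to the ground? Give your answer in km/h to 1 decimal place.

Taking east as x and north as y: velocity relative to the air = (176.159, 123.348) km/h; the air relative to ground = (-62.042, -62.042) km/h.
Velocity relative to ground = (176.159, 123.348) + (-62.042, -62.042) = (114.117, 61.306) km/h.
Speed = |(114.117, 61.306)| = 129.542 km/h.

129.5 km/h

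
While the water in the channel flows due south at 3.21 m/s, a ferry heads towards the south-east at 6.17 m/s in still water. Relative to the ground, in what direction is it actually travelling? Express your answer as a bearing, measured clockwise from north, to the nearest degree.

150°

Taking east as x and north as y: velocity relative to the water = (4.363, -4.363) m/s; the water relative to ground = (0.000, -3.210) m/s.
Velocity relative to ground = (4.363, -4.363) + (0.000, -3.210) = (4.363, -7.573) m/s.
Bearing = atan2(4.36, -7.57) = 150.05° clockwise from north.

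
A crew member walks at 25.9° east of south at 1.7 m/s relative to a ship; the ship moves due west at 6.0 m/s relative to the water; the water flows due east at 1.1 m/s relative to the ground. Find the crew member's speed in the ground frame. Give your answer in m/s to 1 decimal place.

In east/north components (m/s): crew member relative to ship = (0.743, -1.529); ship relative to water = (-6.000, 0.000); water relative to ground = (1.100, 0.000).
Sum = (-4.157, -1.529) m/s.
Speed = |(-4.157, -1.529)| = 4.430 m/s.

4.4 m/s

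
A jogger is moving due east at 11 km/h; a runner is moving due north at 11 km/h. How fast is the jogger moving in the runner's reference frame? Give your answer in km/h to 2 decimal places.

Taking east as x and north as y: jogger velocity = (11.000, 0.000) km/h; runner velocity = (0.000, 11.000) km/h.
Velocity of jogger relative to runner = (11.000, 0.000) − (0.000, 11.000) = (11.000, -11.000) km/h.
Magnitude = |(11.000, -11.000)| = 15.556 km/h.

15.56 km/h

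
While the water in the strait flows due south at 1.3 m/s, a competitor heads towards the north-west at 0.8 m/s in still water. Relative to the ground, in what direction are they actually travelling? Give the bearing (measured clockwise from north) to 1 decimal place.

217.6°

Taking east as x and north as y: velocity relative to the water = (-0.566, 0.566) m/s; the water relative to ground = (0.000, -1.300) m/s.
Velocity relative to ground = (-0.566, 0.566) + (0.000, -1.300) = (-0.566, -0.734) m/s.
Bearing = atan2(-0.57, -0.73) = 217.61° clockwise from north.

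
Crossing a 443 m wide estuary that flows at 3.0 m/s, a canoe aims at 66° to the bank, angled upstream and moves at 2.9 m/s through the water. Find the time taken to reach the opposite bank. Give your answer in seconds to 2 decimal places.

167.22 s

The component of the canoe's velocity perpendicular to the bank is 2.9 × sin 66° = 2.649 m/s.
The flow acts along the bank and has no component across it.
Time = 443 / 2.649 = 167.215 s.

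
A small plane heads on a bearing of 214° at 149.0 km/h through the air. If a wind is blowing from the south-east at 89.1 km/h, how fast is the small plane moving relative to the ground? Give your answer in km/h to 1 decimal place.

Taking east as x and north as y: velocity relative to the air = (-83.320, -123.527) km/h; the air relative to ground = (-63.003, 63.003) km/h.
Velocity relative to ground = (-83.320, -123.527) + (-63.003, 63.003) = (-146.323, -60.523) km/h.
Speed = |(-146.323, -60.523)| = 158.346 km/h.

158.3 km/h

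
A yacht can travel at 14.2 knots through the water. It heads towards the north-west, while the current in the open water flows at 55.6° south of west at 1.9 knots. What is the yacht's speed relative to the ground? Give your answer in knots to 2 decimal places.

13.98 knots

Taking east as x and north as y: velocity relative to the water = (-10.041, 10.041) knots; the water relative to ground = (-1.073, -1.568) knots.
Velocity relative to ground = (-10.041, 10.041) + (-1.073, -1.568) = (-11.114, 8.473) knots.
Speed = |(-11.114, 8.473)| = 13.976 knots.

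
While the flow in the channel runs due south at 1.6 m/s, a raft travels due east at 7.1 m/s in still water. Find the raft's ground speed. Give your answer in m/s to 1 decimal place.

7.3 m/s

Taking east as x and north as y: velocity relative to the water = (7.100, 0.000) m/s; the water relative to ground = (0.000, -1.600) m/s.
Velocity relative to ground = (7.100, 0.000) + (0.000, -1.600) = (7.100, -1.600) m/s.
Speed = |(7.100, -1.600)| = 7.278 m/s.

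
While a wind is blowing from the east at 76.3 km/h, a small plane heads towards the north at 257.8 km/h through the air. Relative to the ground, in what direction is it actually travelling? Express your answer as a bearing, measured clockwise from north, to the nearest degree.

Taking east as x and north as y: velocity relative to the air = (0.000, 257.800) km/h; the air relative to ground = (-76.300, 0.000) km/h.
Velocity relative to ground = (0.000, 257.800) + (-76.300, 0.000) = (-76.300, 257.800) km/h.
Bearing = atan2(-76.30, 257.80) = 343.51° clockwise from north.

344°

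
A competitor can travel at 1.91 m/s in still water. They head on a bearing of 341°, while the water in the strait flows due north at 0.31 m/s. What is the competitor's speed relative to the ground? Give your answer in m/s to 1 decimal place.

2.2 m/s

Taking east as x and north as y: velocity relative to the water = (-0.622, 1.806) m/s; the water relative to ground = (0.000, 0.310) m/s.
Velocity relative to ground = (-0.622, 1.806) + (0.000, 0.310) = (-0.622, 2.116) m/s.
Speed = |(-0.622, 2.116)| = 2.205 m/s.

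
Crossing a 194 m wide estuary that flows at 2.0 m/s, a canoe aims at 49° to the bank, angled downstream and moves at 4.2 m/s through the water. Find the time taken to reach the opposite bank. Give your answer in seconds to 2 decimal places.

61.20 s

The component of the canoe's velocity perpendicular to the bank is 4.2 × sin 49° = 3.170 m/s.
Only the cross-stream component determines the crossing time; the current contributes nothing perpendicular to the bank.
Time = 194 / 3.170 = 61.203 s.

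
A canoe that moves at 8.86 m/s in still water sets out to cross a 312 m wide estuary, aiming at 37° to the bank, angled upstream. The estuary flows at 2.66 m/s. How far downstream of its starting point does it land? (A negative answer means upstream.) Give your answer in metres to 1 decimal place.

-258.4 m

Perpendicular speed = 5.332 m/s; crossing time = 312 / 5.332 = 58.514 s.
Net downstream speed = -4.416 m/s.
Drift = -4.416 × 58.514 = -258.391 m (upstream).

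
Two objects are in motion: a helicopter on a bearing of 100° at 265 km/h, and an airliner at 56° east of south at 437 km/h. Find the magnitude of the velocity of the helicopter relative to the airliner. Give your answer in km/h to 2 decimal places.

Taking east as x and north as y: helicopter velocity = (260.974, -46.017) km/h; airliner velocity = (362.289, -244.367) km/h.
Velocity of helicopter relative to airliner = (260.974, -46.017) − (362.289, -244.367) = (-101.315, 198.351) km/h.
Magnitude = |(-101.315, 198.351)| = 222.728 km/h.

222.73 km/h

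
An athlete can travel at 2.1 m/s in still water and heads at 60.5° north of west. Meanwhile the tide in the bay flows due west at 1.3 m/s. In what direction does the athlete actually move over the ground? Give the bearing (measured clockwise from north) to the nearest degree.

308°

Taking east as x and north as y: velocity relative to the water = (-1.034, 1.828) m/s; the water relative to ground = (-1.300, 0.000) m/s.
Velocity relative to ground = (-1.034, 1.828) + (-1.300, 0.000) = (-2.334, 1.828) m/s.
Bearing = atan2(-2.33, 1.83) = 308.06° clockwise from north.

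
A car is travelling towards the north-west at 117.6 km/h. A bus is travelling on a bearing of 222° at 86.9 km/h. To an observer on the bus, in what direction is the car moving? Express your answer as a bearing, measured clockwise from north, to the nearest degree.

Taking east as x and north as y: car velocity = (-83.156, 83.156) km/h; bus velocity = (-58.147, -64.579) km/h.
Velocity of car relative to bus = (-83.156, 83.156) − (-58.147, -64.579) = (-25.008, 147.735) km/h.
Bearing = atan2(-25.01, 147.74) = 350.39° clockwise from north.

350°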